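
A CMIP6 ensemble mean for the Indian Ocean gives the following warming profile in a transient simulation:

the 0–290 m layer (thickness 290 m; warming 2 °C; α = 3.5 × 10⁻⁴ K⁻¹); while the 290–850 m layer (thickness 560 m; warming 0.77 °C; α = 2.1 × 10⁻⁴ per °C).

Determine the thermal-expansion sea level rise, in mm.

294 mm

Layer 1: 2 × 3.5×10⁻⁴ × 290 = 0.20300 m
0.77 × 2.1×10⁻⁴ × 560 = 0.090552 m
Δh = 0.20300 + 0.090552 = 0.293552 m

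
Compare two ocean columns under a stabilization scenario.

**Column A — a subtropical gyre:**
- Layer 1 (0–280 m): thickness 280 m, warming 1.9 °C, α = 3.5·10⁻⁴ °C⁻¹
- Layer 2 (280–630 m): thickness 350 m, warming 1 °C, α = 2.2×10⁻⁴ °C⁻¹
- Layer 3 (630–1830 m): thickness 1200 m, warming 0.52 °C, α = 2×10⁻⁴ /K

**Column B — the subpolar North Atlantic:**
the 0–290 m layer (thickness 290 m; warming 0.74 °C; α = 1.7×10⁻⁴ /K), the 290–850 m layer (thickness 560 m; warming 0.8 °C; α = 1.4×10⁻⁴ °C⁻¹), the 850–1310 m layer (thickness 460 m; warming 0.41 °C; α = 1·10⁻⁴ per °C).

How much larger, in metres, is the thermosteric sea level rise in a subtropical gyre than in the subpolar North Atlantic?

0.27 m larger

A Layer 1: 3.5×10⁻⁴ × 280 × 1.9 = 0.18620 m
A 280–630 m: 1 × 350 × 2.2×10⁻⁴ = 0.07700 m
A 2×10⁻⁴ × 1200 × 0.52 = 0.12480 m
A total: 0.38800 m
B 0–290 m: 290 × 1.7×10⁻⁴ × 0.74 = 0.036482 m
B 560 × 0.8 × 1.4×10⁻⁴ = 0.06272 m
B 850–1310 m: 460 × 0.41 × 1×10⁻⁴ = 0.01886 m
B total: 0.118062 m
Difference: 0.38800 − 0.118062 = 0.269938 m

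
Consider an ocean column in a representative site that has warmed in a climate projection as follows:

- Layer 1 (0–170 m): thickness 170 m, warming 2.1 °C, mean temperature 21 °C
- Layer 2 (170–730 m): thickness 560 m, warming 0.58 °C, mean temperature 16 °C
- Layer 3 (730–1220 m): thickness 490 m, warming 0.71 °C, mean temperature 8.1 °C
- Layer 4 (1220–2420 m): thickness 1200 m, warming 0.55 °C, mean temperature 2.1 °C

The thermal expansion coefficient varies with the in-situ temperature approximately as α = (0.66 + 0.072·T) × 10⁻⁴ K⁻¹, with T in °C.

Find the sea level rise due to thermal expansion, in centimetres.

23.3 cm of thermosteric rise

Layer 1: α = (0.66 + 0.072×21)×10⁻⁴ = 2.172×10⁻⁴ K⁻¹
Layer 2: α = (0.66 + 0.072×16)×10⁻⁴ = 1.812×10⁻⁴ K⁻¹
Layer 3: α = (0.66 + 0.072×8.1)×10⁻⁴ = 1.2432×10⁻⁴ K⁻¹
Layer 4: α = (0.66 + 0.072×2.1)×10⁻⁴ = 0.8112×10⁻⁴ K⁻¹
0–170 m: 2.172×10⁻⁴ × 2.1 × 170 = 0.0775404 m
Layer 2: 1.812×10⁻⁴ × 560 × 0.58 = 0.05885376 m
730–1220 m: 1.2432×10⁻⁴ × 490 × 0.71 = 0.043250928 m
1220–2420 m: 0.55 × 0.8112×10⁻⁴ × 1200 = 0.0535392 m
Δh = 0.0775404 + 0.05885376 + 0.043250928 + 0.0535392 = 0.233184288 m ≈ 23.3 cm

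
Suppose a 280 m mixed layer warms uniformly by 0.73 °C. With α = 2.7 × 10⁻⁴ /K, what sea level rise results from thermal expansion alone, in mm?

Δh ≈ 55.2 mm

Δh = αΔT·H = 2.7×10⁻⁴ × 0.73 × 280 = 0.055188 m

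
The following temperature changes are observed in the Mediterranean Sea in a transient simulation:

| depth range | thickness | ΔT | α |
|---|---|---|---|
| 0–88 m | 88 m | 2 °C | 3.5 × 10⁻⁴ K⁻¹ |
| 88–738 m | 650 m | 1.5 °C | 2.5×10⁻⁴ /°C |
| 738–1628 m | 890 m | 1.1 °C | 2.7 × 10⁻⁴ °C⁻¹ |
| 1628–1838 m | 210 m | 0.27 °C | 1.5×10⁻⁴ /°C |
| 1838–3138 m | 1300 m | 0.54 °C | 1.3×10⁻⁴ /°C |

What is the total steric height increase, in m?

88 × 2 × 3.5×10⁻⁴ = 0.06160 m
2.5×10⁻⁴ × 1.5 × 650 = 0.24375 m
738–1628 m: 1.1 × 890 × 2.7×10⁻⁴ = 0.26433 m
Layer 4: 210 × 0.27 × 1.5×10⁻⁴ = 0.008505 m
1300 × 1.3×10⁻⁴ × 0.54 = 0.09126 m
Δh = 0.06160 + 0.24375 + 0.26433 + 0.008505 + 0.09126 = 0.669445 m

0.67 m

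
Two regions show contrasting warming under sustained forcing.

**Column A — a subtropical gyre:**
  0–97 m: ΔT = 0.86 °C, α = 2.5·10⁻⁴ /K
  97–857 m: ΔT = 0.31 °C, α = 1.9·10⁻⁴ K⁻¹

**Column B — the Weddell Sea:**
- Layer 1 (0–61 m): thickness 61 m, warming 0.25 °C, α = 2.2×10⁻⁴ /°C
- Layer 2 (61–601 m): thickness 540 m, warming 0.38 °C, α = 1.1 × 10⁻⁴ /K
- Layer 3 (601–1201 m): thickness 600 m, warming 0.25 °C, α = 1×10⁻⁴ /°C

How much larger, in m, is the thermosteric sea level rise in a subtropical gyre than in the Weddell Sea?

Δh_A − Δh_B ≈ 0.0247 m

A Layer 1: 97 × 0.86 × 2.5×10⁻⁴ = 0.020855 m
A 760 × 0.31 × 1.9×10⁻⁴ = 0.044764 m
A total: 0.065619 m
B 2.2×10⁻⁴ × 61 × 0.25 = 0.003355 m
B Layer 2: 1.1×10⁻⁴ × 540 × 0.38 = 0.022572 m
B 601–1201 m: 1×10⁻⁴ × 600 × 0.25 = 0.01500 m
B total: 0.040927 m
Difference: 0.065619 − 0.040927 = 0.024692 m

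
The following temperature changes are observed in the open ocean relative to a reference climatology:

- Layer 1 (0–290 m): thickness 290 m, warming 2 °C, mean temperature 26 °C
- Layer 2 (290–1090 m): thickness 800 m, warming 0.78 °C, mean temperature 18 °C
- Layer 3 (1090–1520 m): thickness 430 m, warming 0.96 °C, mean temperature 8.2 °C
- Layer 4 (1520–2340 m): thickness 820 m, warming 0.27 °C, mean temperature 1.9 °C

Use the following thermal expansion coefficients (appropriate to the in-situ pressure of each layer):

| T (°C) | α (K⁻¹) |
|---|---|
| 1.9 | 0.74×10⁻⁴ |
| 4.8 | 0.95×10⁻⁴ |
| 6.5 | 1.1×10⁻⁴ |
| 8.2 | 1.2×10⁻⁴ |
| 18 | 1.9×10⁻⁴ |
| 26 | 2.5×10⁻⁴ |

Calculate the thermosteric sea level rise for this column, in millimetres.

Δh = 330 mm

Layer 1 at 26 °C → α = 2.5×10⁻⁴ K⁻¹
Layer 2 at 18 °C → α = 1.9×10⁻⁴ K⁻¹
Layer 3 at 8.2 °C → α = 1.2×10⁻⁴ K⁻¹
Layer 4 at 1.9 °C → α = 0.74×10⁻⁴ K⁻¹
Layer 1: 2.5×10⁻⁴ × 290 × 2 = 0.14500 m
290–1090 m: 0.78 × 1.9×10⁻⁴ × 800 = 0.11856 m
1090–1520 m: 1.2×10⁻⁴ × 430 × 0.96 = 0.049536 m
Layer 4: 0.74×10⁻⁴ × 0.27 × 820 = 0.0163836 m
Δh = 0.14500 + 0.11856 + 0.049536 + 0.0163836 = 0.3294796 m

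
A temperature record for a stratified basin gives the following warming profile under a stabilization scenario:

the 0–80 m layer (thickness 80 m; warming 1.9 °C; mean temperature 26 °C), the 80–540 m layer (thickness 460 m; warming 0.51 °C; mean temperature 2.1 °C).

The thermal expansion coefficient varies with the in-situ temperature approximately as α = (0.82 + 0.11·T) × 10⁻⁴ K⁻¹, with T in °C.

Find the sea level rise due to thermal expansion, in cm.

8.06 cm of thermosteric rise

Layer 1: α = (0.82 + 0.11×26)×10⁻⁴ = 3.68×10⁻⁴ K⁻¹
Layer 2: α = (0.82 + 0.11×2.1)×10⁻⁴ = 1.051×10⁻⁴ K⁻¹
0–80 m: 3.68×10⁻⁴ × 1.9 × 80 = 0.055936 m
80–540 m: 0.51 × 1.051×10⁻⁴ × 460 = 0.02465646 m
Δh = 0.055936 + 0.02465646 = 0.08059246 m ≈ 8.06 cm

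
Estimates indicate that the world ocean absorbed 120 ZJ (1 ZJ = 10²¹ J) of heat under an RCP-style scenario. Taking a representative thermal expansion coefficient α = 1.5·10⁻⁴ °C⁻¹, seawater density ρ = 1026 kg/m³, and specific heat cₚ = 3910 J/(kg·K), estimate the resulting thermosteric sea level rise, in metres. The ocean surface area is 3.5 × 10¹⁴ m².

Δh ≈ 0.0128 m

Per unit area: Q = 120×10²¹ / (3.5×10¹⁴) ≈ 3.429×10⁸ J/m²
Δh = αQ/(ρcₚ) = 1.5×10⁻⁴ × 3.429×10⁸ / (1026 × 3910) ≈ 0.012821 m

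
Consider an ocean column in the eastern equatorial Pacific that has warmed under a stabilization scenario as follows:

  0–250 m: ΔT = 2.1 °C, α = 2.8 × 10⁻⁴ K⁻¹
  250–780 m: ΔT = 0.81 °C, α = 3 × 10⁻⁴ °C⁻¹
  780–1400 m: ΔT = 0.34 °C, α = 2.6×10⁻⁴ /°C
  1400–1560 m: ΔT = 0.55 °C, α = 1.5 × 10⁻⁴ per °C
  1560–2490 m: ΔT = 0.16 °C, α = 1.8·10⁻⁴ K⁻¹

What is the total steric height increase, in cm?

Layer 1: 2.8×10⁻⁴ × 2.1 × 250 = 0.14700 m
530 × 3×10⁻⁴ × 0.81 = 0.12879 m
780–1400 m: 0.34 × 620 × 2.6×10⁻⁴ = 0.054808 m
1.5×10⁻⁴ × 0.55 × 160 = 0.01320 m
0.16 × 930 × 1.8×10⁻⁴ = 0.026784 m
Δh = 0.14700 + 0.12879 + 0.054808 + 0.01320 + 0.026784 = 0.370582 m

37 cm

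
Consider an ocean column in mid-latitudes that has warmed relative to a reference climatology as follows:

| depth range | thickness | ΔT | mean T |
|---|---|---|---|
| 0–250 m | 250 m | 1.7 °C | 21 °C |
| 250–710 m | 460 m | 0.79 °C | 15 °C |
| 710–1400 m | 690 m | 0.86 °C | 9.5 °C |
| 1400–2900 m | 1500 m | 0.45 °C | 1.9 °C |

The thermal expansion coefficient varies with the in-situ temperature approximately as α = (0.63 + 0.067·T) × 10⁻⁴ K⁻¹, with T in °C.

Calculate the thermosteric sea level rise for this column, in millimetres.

Layer 1: α = (0.63 + 0.067×21)×10⁻⁴ = 2.037×10⁻⁴ K⁻¹
Layer 2: α = (0.63 + 0.067×15)×10⁻⁴ = 1.635×10⁻⁴ K⁻¹
Layer 3: α = (0.63 + 0.067×9.5)×10⁻⁴ = 1.2665×10⁻⁴ K⁻¹
Layer 4: α = (0.63 + 0.067×1.9)×10⁻⁴ = 0.7573×10⁻⁴ K⁻¹
250 × 1.7 × 2.037×10⁻⁴ = 0.0865725 m
Layer 2: 1.635×10⁻⁴ × 0.79 × 460 = 0.0594159 m
0.86 × 690 × 1.2665×10⁻⁴ = 0.07515411 m
0.45 × 0.7573×10⁻⁴ × 1500 = 0.05111775 m
Δh = 0.0865725 + 0.0594159 + 0.07515411 + 0.05111775 = 0.27226026 m

Δh = 270 mm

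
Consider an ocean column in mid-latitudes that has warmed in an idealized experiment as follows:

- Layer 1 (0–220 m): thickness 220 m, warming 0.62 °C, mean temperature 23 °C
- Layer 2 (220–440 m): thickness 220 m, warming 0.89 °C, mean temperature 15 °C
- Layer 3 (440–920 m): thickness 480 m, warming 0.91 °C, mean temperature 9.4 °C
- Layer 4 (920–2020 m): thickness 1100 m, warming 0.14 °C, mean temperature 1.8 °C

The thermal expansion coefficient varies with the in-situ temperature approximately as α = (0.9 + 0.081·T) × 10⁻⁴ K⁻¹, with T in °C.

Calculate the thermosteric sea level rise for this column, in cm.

Layer 1: α = (0.9 + 0.081×23)×10⁻⁴ = 2.763×10⁻⁴ K⁻¹
Layer 2: α = (0.9 + 0.081×15)×10⁻⁴ = 2.115×10⁻⁴ K⁻¹
Layer 3: α = (0.9 + 0.081×9.4)×10⁻⁴ = 1.6614×10⁻⁴ K⁻¹
Layer 4: α = (0.9 + 0.081×1.8)×10⁻⁴ = 1.0458×10⁻⁴ K⁻¹
0–220 m: 220 × 2.763×10⁻⁴ × 0.62 = 0.03768732 m
Layer 2: 2.115×10⁻⁴ × 220 × 0.89 = 0.0414117 m
0.91 × 480 × 1.6614×10⁻⁴ = 0.072569952 m
Layer 4: 0.14 × 1.0458×10⁻⁴ × 1100 = 0.01610532 m
Δh = 0.03768732 + 0.0414117 + 0.072569952 + 0.01610532 = 0.167774292 m

16.8 cm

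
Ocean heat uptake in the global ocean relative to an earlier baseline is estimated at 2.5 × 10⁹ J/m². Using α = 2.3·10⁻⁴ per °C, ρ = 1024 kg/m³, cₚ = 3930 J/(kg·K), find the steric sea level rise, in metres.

Δh = αQ/(ρcₚ) = 2.3×10⁻⁴ × 2.5×10⁹ / (1024 × 3930) ≈ 0.14288 m

0.143 m of thermosteric rise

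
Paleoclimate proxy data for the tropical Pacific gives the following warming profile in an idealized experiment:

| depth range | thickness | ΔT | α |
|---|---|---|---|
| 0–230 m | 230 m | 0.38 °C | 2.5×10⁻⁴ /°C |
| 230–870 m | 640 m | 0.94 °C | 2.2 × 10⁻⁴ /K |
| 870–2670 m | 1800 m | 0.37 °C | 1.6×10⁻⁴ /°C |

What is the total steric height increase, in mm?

Δh = 261 mm

Layer 1: 0.38 × 2.5×10⁻⁴ × 230 = 0.02185 m
0.94 × 640 × 2.2×10⁻⁴ = 0.132352 m
1800 × 0.37 × 1.6×10⁻⁴ = 0.10656 m
Δh = 0.02185 + 0.132352 + 0.10656 = 0.260762 m ≈ 261 mm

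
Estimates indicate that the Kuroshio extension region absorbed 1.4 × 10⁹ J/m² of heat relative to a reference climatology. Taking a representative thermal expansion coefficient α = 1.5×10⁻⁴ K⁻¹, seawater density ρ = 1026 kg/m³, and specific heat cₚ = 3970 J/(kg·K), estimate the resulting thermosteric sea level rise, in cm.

5.16 cm

Δh = αQ/(ρcₚ) = 1.5×10⁻⁴ × 1.4×10⁹ / (1026 × 3970) ≈ 0.051556 m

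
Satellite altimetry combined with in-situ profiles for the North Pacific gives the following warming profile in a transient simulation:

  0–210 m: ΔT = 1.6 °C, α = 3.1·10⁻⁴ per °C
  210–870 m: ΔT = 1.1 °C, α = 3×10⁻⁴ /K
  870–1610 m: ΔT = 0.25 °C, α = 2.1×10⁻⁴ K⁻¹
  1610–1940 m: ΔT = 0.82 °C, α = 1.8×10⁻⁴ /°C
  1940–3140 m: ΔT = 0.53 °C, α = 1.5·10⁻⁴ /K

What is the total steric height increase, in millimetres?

505 mm

Layer 1: 3.1×10⁻⁴ × 210 × 1.6 = 0.10416 m
Layer 2: 3×10⁻⁴ × 660 × 1.1 = 0.21780 m
2.1×10⁻⁴ × 0.25 × 740 = 0.03885 m
1610–1940 m: 0.82 × 1.8×10⁻⁴ × 330 = 0.048708 m
1.5×10⁻⁴ × 0.53 × 1200 = 0.09540 m
Δh = 0.10416 + 0.21780 + 0.03885 + 0.048708 + 0.09540 = 0.504918 m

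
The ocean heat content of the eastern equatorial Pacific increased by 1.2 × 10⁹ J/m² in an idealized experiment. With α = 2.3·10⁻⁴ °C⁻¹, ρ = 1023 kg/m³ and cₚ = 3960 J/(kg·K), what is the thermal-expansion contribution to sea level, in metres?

about 0.0681 m

Δh = αQ/(ρcₚ) = 2.3×10⁻⁴ × 1.2×10⁹ / (1023 × 3960) ≈ 0.06813 m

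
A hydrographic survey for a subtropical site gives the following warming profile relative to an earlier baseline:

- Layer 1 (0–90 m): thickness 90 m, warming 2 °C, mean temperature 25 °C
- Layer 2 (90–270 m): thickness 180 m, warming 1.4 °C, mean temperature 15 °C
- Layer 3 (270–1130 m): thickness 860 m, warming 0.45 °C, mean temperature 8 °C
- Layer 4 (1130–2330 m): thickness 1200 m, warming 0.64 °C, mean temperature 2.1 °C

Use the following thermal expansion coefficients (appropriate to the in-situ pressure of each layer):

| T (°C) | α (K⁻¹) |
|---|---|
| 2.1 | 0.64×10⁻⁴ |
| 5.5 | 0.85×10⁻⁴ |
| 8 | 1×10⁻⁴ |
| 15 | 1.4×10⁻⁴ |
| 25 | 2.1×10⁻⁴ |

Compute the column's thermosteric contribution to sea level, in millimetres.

Layer 1 at 25 °C → α = 2.1×10⁻⁴ K⁻¹
Layer 2 at 15 °C → α = 1.4×10⁻⁴ K⁻¹
Layer 3 at 8 °C → α = 1×10⁻⁴ K⁻¹
Layer 4 at 2.1 °C → α = 0.64×10⁻⁴ K⁻¹
Layer 1: 90 × 2 × 2.1×10⁻⁴ = 0.03780 m
180 × 1.4×10⁻⁴ × 1.4 = 0.03528 m
270–1130 m: 1×10⁻⁴ × 0.45 × 860 = 0.03870 m
0.64×10⁻⁴ × 1200 × 0.64 = 0.049152 m
Δh = 0.03780 + 0.03528 + 0.03870 + 0.049152 = 0.160932 m

161 mm of thermosteric rise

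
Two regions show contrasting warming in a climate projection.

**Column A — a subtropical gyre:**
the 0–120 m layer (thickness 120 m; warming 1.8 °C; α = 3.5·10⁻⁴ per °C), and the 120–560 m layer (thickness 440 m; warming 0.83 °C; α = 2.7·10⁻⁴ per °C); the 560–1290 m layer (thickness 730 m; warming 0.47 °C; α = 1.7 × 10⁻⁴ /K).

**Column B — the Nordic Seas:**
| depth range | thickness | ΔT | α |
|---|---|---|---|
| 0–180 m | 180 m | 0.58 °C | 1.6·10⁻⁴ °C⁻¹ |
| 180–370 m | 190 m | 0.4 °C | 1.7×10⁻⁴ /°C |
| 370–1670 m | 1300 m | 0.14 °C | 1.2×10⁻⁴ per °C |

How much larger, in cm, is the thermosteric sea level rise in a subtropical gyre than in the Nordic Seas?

18 cm larger

A 1.8 × 120 × 3.5×10⁻⁴ = 0.07560 m
A 120–560 m: 2.7×10⁻⁴ × 440 × 0.83 = 0.098604 m
A Layer 3: 730 × 1.7×10⁻⁴ × 0.47 = 0.058327 m
A total: 0.232531 m
B 0–180 m: 1.6×10⁻⁴ × 180 × 0.58 = 0.016704 m
B Layer 2: 190 × 0.4 × 1.7×10⁻⁴ = 0.01292 m
B 370–1670 m: 1300 × 0.14 × 1.2×10⁻⁴ = 0.02184 m
B total: 0.051464 m
Difference: 0.232531 − 0.051464 = 0.181067 m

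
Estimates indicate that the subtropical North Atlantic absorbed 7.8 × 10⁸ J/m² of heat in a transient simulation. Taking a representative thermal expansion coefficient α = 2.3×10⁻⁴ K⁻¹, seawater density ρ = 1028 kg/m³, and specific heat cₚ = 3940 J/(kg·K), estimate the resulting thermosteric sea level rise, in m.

Δh = 0.0443 m

Δh = αQ/(ρcₚ) = 2.3×10⁻⁴ × 7.8×10⁸ / (1028 × 3940) ≈ 0.044293 m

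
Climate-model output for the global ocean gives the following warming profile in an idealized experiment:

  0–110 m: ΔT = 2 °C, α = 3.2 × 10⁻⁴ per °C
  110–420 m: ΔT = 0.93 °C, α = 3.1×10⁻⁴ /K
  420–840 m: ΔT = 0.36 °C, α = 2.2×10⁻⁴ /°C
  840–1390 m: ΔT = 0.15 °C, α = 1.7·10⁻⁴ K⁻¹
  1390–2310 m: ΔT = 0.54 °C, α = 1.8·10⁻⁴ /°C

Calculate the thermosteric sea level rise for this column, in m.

3.2×10⁻⁴ × 110 × 2 = 0.07040 m
310 × 3.1×10⁻⁴ × 0.93 = 0.089373 m
420 × 0.36 × 2.2×10⁻⁴ = 0.033264 m
840–1390 m: 1.7×10⁻⁴ × 550 × 0.15 = 0.014025 m
Layer 5: 920 × 0.54 × 1.8×10⁻⁴ = 0.089424 m
Δh = 0.07040 + 0.089373 + 0.033264 + 0.014025 + 0.089424 = 0.296486 m ≈ 0.30 m

Δh ≈ 0.30 m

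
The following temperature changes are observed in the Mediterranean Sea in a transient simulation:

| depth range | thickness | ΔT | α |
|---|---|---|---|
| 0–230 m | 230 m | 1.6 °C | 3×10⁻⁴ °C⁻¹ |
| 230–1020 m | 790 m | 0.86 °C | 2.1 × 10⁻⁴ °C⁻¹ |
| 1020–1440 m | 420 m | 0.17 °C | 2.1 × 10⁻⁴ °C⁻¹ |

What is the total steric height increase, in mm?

Δh ≈ 270 mm

Layer 1: 1.6 × 3×10⁻⁴ × 230 = 0.11040 m
Layer 2: 790 × 2.1×10⁻⁴ × 0.86 = 0.142674 m
Layer 3: 0.17 × 420 × 2.1×10⁻⁴ = 0.014994 m
Δh = 0.11040 + 0.142674 + 0.014994 = 0.268068 m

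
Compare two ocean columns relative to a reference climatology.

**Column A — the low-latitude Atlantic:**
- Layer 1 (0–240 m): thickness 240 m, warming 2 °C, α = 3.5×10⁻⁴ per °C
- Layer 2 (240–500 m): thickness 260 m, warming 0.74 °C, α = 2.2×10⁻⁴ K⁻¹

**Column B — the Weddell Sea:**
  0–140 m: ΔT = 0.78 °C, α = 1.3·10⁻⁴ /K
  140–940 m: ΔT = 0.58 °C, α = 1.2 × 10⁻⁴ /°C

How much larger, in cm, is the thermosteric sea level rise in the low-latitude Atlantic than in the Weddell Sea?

A 0–240 m: 3.5×10⁻⁴ × 2 × 240 = 0.16800 m
A Layer 2: 260 × 2.2×10⁻⁴ × 0.74 = 0.042328 m
A total: 0.210328 m
B 0–140 m: 140 × 0.78 × 1.3×10⁻⁴ = 0.014196 m
B 800 × 0.58 × 1.2×10⁻⁴ = 0.05568 m
B total: 0.069876 m
Difference: 0.210328 − 0.069876 = 0.140452 m

14 cm larger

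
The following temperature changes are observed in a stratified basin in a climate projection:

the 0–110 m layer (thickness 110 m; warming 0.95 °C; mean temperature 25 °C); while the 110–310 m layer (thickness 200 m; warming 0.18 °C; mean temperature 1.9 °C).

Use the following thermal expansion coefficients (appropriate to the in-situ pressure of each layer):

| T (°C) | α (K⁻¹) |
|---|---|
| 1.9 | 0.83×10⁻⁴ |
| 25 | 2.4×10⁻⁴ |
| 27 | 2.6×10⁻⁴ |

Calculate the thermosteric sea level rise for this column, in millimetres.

Layer 1 at 25 °C → α = 2.4×10⁻⁴ K⁻¹
Layer 2 at 1.9 °C → α = 0.83×10⁻⁴ K⁻¹
0–110 m: 0.95 × 2.4×10⁻⁴ × 110 = 0.02508 m
Layer 2: 0.18 × 200 × 0.83×10⁻⁴ = 0.002988 m
Δh = 0.02508 + 0.002988 = 0.028068 m ≈ 28.1 mm

28.1 mm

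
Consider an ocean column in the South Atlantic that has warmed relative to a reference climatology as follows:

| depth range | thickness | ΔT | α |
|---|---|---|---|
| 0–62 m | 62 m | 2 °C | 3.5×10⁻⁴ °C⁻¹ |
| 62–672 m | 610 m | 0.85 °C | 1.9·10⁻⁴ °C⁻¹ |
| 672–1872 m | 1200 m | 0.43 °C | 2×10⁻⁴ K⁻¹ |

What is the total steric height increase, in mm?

0–62 m: 62 × 2 × 3.5×10⁻⁴ = 0.04340 m
610 × 1.9×10⁻⁴ × 0.85 = 0.098515 m
1200 × 2×10⁻⁴ × 0.43 = 0.10320 m
Δh = 0.04340 + 0.098515 + 0.10320 = 0.245115 m ≈ 250 mm

250 mm of thermosteric rise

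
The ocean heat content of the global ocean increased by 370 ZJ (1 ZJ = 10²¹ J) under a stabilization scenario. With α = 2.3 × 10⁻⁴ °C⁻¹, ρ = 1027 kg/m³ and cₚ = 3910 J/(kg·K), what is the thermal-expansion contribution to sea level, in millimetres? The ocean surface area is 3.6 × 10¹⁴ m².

Per unit area: Q = 370×10²¹ / (3.6×10¹⁴) ≈ 1.028×10⁹ J/m²
Δh = αQ/(ρcₚ) = 2.3×10⁻⁴ × 1.028×10⁹ / (1027 × 3910) ≈ 0.058881 m

Δh ≈ 59 mm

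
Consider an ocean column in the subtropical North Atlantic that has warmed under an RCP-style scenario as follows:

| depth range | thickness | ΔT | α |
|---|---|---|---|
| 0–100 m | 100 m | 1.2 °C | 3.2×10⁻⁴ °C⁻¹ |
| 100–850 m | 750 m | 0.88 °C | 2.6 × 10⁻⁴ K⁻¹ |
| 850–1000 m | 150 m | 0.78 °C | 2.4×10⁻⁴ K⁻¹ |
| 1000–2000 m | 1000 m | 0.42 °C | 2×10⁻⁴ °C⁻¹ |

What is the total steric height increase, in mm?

Δh ≈ 322 mm

0–100 m: 3.2×10⁻⁴ × 100 × 1.2 = 0.03840 m
Layer 2: 750 × 2.6×10⁻⁴ × 0.88 = 0.17160 m
150 × 2.4×10⁻⁴ × 0.78 = 0.02808 m
1000–2000 m: 1000 × 2×10⁻⁴ × 0.42 = 0.08400 m
Δh = 0.03840 + 0.17160 + 0.02808 + 0.08400 = 0.32208 m ≈ 322 mm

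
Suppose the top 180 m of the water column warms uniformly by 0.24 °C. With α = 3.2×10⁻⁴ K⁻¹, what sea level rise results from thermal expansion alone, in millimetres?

Δh = αΔT·H = 3.2×10⁻⁴ × 0.24 × 180 = 0.013824 m

Δh ≈ 13.8 mm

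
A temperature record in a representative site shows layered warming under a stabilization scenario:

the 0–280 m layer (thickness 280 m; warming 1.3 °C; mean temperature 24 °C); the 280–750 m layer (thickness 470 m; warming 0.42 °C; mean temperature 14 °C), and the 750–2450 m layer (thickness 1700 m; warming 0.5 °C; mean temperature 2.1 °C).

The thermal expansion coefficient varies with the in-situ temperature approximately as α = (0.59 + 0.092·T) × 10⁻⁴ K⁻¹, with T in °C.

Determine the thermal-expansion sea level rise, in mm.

Layer 1: α = (0.59 + 0.092×24)×10⁻⁴ = 2.798×10⁻⁴ K⁻¹
Layer 2: α = (0.59 + 0.092×14)×10⁻⁴ = 1.878×10⁻⁴ K⁻¹
Layer 3: α = (0.59 + 0.092×2.1)×10⁻⁴ = 0.7832×10⁻⁴ K⁻¹
Layer 1: 1.3 × 280 × 2.798×10⁻⁴ = 0.1018472 m
470 × 1.878×10⁻⁴ × 0.42 = 0.03707172 m
750–2450 m: 0.7832×10⁻⁴ × 0.5 × 1700 = 0.066572 m
Δh = 0.1018472 + 0.03707172 + 0.066572 = 0.20549092 m ≈ 205 mm

205 mm of thermosteric rise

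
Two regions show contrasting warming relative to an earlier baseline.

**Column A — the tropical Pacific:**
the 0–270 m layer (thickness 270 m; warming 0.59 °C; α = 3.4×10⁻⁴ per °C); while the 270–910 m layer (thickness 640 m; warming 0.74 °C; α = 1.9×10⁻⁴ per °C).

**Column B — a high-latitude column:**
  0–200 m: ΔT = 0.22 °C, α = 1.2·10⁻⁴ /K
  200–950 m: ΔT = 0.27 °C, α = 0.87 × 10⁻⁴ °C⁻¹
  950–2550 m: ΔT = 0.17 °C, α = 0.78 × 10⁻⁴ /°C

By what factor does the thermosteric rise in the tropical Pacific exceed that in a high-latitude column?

3.27

A Layer 1: 3.4×10⁻⁴ × 270 × 0.59 = 0.054162 m
A Layer 2: 1.9×10⁻⁴ × 640 × 0.74 = 0.089984 m
A total: 0.144146 m
B 0.22 × 200 × 1.2×10⁻⁴ = 0.00528 m
B 200–950 m: 750 × 0.27 × 0.87×10⁻⁴ = 0.0176175 m
B 950–2550 m: 1600 × 0.17 × 0.78×10⁻⁴ = 0.021216 m
B total: 0.0441135 m
Ratio: 0.144146 / 0.0441135 ≈ 3.268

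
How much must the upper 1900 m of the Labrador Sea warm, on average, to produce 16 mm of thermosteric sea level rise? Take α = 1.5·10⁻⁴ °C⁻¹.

0.056 °C

ΔT = Δh/(αH) = 0.016 / (1.5×10⁻⁴ × 1900) ≈ 0.05614 °C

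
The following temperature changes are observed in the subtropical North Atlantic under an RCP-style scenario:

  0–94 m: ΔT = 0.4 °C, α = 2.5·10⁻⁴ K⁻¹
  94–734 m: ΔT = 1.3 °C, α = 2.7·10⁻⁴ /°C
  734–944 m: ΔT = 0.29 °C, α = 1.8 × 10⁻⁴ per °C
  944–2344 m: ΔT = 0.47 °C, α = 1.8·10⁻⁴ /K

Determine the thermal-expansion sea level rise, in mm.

Layer 1: 94 × 2.5×10⁻⁴ × 0.4 = 0.00940 m
1.3 × 640 × 2.7×10⁻⁴ = 0.22464 m
Layer 3: 1.8×10⁻⁴ × 210 × 0.29 = 0.010962 m
1.8×10⁻⁴ × 1400 × 0.47 = 0.11844 m
Δh = 0.00940 + 0.22464 + 0.010962 + 0.11844 = 0.363442 m

360 mm of thermosteric rise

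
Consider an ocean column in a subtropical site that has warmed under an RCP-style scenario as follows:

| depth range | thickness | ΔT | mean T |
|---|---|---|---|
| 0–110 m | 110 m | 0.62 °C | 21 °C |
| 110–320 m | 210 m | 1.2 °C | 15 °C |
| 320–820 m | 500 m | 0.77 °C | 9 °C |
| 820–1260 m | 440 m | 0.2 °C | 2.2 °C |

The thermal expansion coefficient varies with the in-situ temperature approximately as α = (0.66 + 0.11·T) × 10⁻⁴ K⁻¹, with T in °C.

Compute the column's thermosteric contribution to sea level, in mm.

Δh ≈ 150 mm

Layer 1: α = (0.66 + 0.11×21)×10⁻⁴ = 2.97×10⁻⁴ K⁻¹
Layer 2: α = (0.66 + 0.11×15)×10⁻⁴ = 2.31×10⁻⁴ K⁻¹
Layer 3: α = (0.66 + 0.11×9)×10⁻⁴ = 1.65×10⁻⁴ K⁻¹
Layer 4: α = (0.66 + 0.11×2.2)×10⁻⁴ = 0.902×10⁻⁴ K⁻¹
Layer 1: 110 × 2.97×10⁻⁴ × 0.62 = 0.0202554 m
1.2 × 210 × 2.31×10⁻⁴ = 0.058212 m
1.65×10⁻⁴ × 500 × 0.77 = 0.063525 m
820–1260 m: 440 × 0.902×10⁻⁴ × 0.2 = 0.0079376 m
Δh = 0.0202554 + 0.058212 + 0.063525 + 0.0079376 = 0.14993 m ≈ 150 mm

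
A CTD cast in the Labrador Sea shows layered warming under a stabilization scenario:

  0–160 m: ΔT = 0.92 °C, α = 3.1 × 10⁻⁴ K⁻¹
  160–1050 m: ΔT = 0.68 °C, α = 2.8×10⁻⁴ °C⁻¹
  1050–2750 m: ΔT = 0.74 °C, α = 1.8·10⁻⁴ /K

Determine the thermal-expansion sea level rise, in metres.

about 0.44 m

0–160 m: 160 × 0.92 × 3.1×10⁻⁴ = 0.045632 m
890 × 0.68 × 2.8×10⁻⁴ = 0.169456 m
1050–2750 m: 1700 × 1.8×10⁻⁴ × 0.74 = 0.22644 m
Δh = 0.045632 + 0.169456 + 0.22644 = 0.441528 m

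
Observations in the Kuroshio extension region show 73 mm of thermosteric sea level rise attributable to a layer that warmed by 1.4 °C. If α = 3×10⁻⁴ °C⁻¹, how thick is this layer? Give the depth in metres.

H = Δh/(αΔT) = 0.073 / (3×10⁻⁴ × 1.4) ≈ 173.8 m

about 174 m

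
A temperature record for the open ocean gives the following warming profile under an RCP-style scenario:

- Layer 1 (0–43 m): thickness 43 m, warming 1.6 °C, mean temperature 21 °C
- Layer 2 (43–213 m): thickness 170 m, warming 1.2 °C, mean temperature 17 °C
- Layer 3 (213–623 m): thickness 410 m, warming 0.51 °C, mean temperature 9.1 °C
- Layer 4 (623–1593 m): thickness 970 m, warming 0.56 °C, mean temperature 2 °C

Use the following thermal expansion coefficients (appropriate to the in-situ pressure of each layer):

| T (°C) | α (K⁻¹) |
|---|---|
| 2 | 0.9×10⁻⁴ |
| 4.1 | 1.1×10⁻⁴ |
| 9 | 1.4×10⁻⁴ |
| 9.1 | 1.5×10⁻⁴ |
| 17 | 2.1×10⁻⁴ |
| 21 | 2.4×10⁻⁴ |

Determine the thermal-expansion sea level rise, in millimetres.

140 mm of thermosteric rise

Layer 1 at 21 °C → α = 2.4×10⁻⁴ K⁻¹
Layer 2 at 17 °C → α = 2.1×10⁻⁴ K⁻¹
Layer 3 at 9.1 °C → α = 1.5×10⁻⁴ K⁻¹
Layer 4 at 2 °C → α = 0.9×10⁻⁴ K⁻¹
0–43 m: 1.6 × 43 × 2.4×10⁻⁴ = 0.016512 m
1.2 × 170 × 2.1×10⁻⁴ = 0.04284 m
Layer 3: 0.51 × 410 × 1.5×10⁻⁴ = 0.031365 m
Layer 4: 0.56 × 970 × 0.9×10⁻⁴ = 0.048888 m
Δh = 0.016512 + 0.04284 + 0.031365 + 0.048888 = 0.139605 m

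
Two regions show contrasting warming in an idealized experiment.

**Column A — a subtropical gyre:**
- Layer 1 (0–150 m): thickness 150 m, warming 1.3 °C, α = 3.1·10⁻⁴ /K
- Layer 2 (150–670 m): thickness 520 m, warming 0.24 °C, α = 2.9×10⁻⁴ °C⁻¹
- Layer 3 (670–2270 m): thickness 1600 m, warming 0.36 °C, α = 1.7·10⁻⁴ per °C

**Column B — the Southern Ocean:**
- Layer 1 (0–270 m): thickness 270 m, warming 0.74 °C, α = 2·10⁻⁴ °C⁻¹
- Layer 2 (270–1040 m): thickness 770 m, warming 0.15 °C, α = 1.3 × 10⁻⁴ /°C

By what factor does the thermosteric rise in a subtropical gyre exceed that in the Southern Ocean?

≈ 3.54×

A 0–150 m: 150 × 1.3 × 3.1×10⁻⁴ = 0.06045 m
A 150–670 m: 2.9×10⁻⁴ × 520 × 0.24 = 0.036192 m
A Layer 3: 0.36 × 1600 × 1.7×10⁻⁴ = 0.09792 m
A total: 0.194562 m
B Layer 1: 0.74 × 270 × 2×10⁻⁴ = 0.03996 m
B 270–1040 m: 0.15 × 1.3×10⁻⁴ × 770 = 0.015015 m
B total: 0.054975 m
Ratio: 0.194562 / 0.054975 ≈ 3.539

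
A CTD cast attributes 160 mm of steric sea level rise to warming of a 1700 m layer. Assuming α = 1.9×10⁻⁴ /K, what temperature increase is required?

0.495 °C

ΔT = Δh/(αH) = 0.16 / (1.9×10⁻⁴ × 1700) ≈ 0.4954 °C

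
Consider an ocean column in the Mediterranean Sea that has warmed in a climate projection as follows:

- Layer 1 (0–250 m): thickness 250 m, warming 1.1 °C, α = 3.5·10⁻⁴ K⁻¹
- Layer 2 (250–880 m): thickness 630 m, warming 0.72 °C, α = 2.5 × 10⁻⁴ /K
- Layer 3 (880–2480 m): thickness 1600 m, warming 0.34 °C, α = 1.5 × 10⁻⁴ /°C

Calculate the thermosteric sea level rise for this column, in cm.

Δh ≈ 29 cm

Layer 1: 3.5×10⁻⁴ × 1.1 × 250 = 0.09625 m
Layer 2: 2.5×10⁻⁴ × 0.72 × 630 = 0.11340 m
Layer 3: 1.5×10⁻⁴ × 0.34 × 1600 = 0.08160 m
Δh = 0.09625 + 0.11340 + 0.08160 = 0.29125 m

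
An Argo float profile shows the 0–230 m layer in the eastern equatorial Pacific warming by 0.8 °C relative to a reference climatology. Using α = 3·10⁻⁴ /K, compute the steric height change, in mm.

Δh = 55.2 mm

Δh = αΔT·H = 3×10⁻⁴ × 0.8 × 230 = 0.05520 m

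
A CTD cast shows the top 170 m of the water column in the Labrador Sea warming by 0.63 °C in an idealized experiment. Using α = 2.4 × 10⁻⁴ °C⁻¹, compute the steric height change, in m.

about 0.026 m

Δh = αΔT·H = 2.4×10⁻⁴ × 0.63 × 170 = 0.025704 m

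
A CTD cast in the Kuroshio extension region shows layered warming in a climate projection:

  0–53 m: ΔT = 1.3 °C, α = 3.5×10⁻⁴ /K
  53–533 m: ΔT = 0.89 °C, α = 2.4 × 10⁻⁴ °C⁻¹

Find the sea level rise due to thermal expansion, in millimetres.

Δh = 130 mm

0–53 m: 3.5×10⁻⁴ × 1.3 × 53 = 0.024115 m
480 × 2.4×10⁻⁴ × 0.89 = 0.102528 m
Δh = 0.024115 + 0.102528 = 0.126643 m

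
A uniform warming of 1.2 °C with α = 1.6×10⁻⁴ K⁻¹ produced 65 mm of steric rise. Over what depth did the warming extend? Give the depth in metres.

H = Δh/(αΔT) = 0.065 / (1.6×10⁻⁴ × 1.2) ≈ 338.5 m

about 340 m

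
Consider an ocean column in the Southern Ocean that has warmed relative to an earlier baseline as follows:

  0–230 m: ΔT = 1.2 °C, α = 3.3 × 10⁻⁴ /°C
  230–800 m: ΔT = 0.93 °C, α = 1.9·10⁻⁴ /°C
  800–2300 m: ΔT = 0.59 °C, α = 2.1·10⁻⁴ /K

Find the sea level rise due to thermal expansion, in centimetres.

37.8 cm of thermosteric rise

1.2 × 3.3×10⁻⁴ × 230 = 0.09108 m
230–800 m: 1.9×10⁻⁴ × 570 × 0.93 = 0.100719 m
Layer 3: 2.1×10⁻⁴ × 1500 × 0.59 = 0.18585 m
Δh = 0.09108 + 0.100719 + 0.18585 = 0.377649 m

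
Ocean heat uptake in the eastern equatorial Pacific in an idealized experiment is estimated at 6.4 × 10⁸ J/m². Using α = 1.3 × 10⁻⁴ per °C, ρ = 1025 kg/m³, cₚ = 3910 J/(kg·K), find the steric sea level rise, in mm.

Δh = αQ/(ρcₚ) = 1.3×10⁻⁴ × 6.4×10⁸ / (1025 × 3910) ≈ 0.02076 m

about 20.8 mm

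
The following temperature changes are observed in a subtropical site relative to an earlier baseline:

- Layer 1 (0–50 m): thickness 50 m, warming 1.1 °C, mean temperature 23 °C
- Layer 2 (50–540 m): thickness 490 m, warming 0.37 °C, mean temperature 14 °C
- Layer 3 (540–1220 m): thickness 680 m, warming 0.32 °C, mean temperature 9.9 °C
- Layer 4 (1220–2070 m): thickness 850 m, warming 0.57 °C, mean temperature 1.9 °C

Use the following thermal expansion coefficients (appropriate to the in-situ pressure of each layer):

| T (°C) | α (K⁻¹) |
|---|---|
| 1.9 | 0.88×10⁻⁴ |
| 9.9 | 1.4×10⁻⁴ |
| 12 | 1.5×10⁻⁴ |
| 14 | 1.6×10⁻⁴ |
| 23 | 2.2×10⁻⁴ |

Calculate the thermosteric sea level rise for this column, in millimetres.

Δh ≈ 114 mm

Layer 1 at 23 °C → α = 2.2×10⁻⁴ K⁻¹
Layer 2 at 14 °C → α = 1.6×10⁻⁴ K⁻¹
Layer 3 at 9.9 °C → α = 1.4×10⁻⁴ K⁻¹
Layer 4 at 1.9 °C → α = 0.88×10⁻⁴ K⁻¹
0–50 m: 50 × 2.2×10⁻⁴ × 1.1 = 0.01210 m
490 × 1.6×10⁻⁴ × 0.37 = 0.029008 m
1.4×10⁻⁴ × 680 × 0.32 = 0.030464 m
Layer 4: 0.57 × 850 × 0.88×10⁻⁴ = 0.042636 m
Δh = 0.01210 + 0.029008 + 0.030464 + 0.042636 = 0.114208 m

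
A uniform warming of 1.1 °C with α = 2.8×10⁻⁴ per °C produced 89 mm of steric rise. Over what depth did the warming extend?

about 289 m

H = Δh/(αΔT) = 0.089 / (2.8×10⁻⁴ × 1.1) ≈ 289.0 m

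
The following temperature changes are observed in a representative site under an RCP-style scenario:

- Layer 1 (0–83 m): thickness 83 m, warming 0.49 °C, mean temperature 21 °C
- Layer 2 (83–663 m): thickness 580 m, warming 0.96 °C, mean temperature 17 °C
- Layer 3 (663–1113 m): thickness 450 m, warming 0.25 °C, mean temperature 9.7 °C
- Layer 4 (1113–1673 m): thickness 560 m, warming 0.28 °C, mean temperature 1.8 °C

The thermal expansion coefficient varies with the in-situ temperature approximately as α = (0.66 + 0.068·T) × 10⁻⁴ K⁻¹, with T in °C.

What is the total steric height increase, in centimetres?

Layer 1: α = (0.66 + 0.068×21)×10⁻⁴ = 2.088×10⁻⁴ K⁻¹
Layer 2: α = (0.66 + 0.068×17)×10⁻⁴ = 1.816×10⁻⁴ K⁻¹
Layer 3: α = (0.66 + 0.068×9.7)×10⁻⁴ = 1.3196×10⁻⁴ K⁻¹
Layer 4: α = (0.66 + 0.068×1.8)×10⁻⁴ = 0.7824×10⁻⁴ K⁻¹
0.49 × 83 × 2.088×10⁻⁴ = 0.008491896 m
Layer 2: 1.816×10⁻⁴ × 580 × 0.96 = 0.10111488 m
663–1113 m: 450 × 1.3196×10⁻⁴ × 0.25 = 0.0148455 m
Layer 4: 0.28 × 560 × 0.7824×10⁻⁴ = 0.012268032 m
Δh = 0.008491896 + 0.10111488 + 0.0148455 + 0.012268032 = 0.136720308 m

13.7 cm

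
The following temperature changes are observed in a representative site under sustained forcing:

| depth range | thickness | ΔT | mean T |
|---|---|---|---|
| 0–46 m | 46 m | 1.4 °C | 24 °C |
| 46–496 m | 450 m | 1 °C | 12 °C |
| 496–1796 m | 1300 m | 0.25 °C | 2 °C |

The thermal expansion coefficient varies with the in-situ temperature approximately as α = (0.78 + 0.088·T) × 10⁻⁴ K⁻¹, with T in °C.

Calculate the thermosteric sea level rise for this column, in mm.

Layer 1: α = (0.78 + 0.088×24)×10⁻⁴ = 2.892×10⁻⁴ K⁻¹
Layer 2: α = (0.78 + 0.088×12)×10⁻⁴ = 1.836×10⁻⁴ K⁻¹
Layer 3: α = (0.78 + 0.088×2)×10⁻⁴ = 0.956×10⁻⁴ K⁻¹
0–46 m: 1.4 × 46 × 2.892×10⁻⁴ = 0.01862448 m
46–496 m: 1 × 450 × 1.836×10⁻⁴ = 0.08262 m
0.25 × 1300 × 0.956×10⁻⁴ = 0.03107 m
Δh = 0.01862448 + 0.08262 + 0.03107 = 0.13231448 m

Δh = 132 mm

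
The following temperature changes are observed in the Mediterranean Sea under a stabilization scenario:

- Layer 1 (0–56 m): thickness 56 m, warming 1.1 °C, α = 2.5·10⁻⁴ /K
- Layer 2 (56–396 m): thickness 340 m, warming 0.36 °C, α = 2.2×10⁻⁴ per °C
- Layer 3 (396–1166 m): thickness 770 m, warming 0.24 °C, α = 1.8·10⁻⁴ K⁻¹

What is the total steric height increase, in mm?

56 × 2.5×10⁻⁴ × 1.1 = 0.01540 m
2.2×10⁻⁴ × 0.36 × 340 = 0.026928 m
1.8×10⁻⁴ × 770 × 0.24 = 0.033264 m
Δh = 0.01540 + 0.026928 + 0.033264 = 0.075592 m ≈ 76 mm

about 76 mm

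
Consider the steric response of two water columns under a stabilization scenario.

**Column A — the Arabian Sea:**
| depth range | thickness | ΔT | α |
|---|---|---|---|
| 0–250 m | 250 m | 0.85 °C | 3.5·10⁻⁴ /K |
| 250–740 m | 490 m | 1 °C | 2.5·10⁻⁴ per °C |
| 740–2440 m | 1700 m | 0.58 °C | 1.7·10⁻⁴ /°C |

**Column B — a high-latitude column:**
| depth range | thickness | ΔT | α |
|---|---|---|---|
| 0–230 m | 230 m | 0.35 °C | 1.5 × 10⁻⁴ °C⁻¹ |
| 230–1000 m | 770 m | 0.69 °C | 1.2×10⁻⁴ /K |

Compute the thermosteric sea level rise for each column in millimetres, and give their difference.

A: 364 mm; B: 75.8 mm; difference 289 mm

A 250 × 0.85 × 3.5×10⁻⁴ = 0.074375 m
A 250–740 m: 490 × 1 × 2.5×10⁻⁴ = 0.12250 m
A 0.58 × 1.7×10⁻⁴ × 1700 = 0.16762 m
A total: 0.364495 m
B 0–230 m: 230 × 0.35 × 1.5×10⁻⁴ = 0.012075 m
B Layer 2: 1.2×10⁻⁴ × 0.69 × 770 = 0.063756 m
B total: 0.075831 m
Difference: 0.364495 − 0.075831 = 0.288664 m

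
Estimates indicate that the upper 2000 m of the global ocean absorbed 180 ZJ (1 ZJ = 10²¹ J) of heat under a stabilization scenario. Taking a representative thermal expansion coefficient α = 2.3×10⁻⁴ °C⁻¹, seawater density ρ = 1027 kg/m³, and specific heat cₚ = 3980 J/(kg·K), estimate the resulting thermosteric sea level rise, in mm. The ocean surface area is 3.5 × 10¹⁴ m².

28.9 mm

Per unit area: Q = 180×10²¹ / (3.5×10¹⁴) ≈ 5.143×10⁸ J/m²
Δh = αQ/(ρcₚ) = 2.3×10⁻⁴ × 5.143×10⁸ / (1027 × 3980) ≈ 0.028939 m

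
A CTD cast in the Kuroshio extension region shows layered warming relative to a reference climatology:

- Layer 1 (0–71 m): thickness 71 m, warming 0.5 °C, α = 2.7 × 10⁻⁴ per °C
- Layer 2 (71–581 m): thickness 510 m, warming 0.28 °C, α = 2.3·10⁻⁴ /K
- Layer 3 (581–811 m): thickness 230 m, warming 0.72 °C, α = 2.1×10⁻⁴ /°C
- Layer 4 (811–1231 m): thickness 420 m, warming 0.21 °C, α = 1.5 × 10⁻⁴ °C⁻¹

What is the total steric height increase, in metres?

0.0904 m

0–71 m: 2.7×10⁻⁴ × 71 × 0.5 = 0.009585 m
510 × 0.28 × 2.3×10⁻⁴ = 0.032844 m
581–811 m: 2.1×10⁻⁴ × 230 × 0.72 = 0.034776 m
1.5×10⁻⁴ × 0.21 × 420 = 0.01323 m
Δh = 0.009585 + 0.032844 + 0.034776 + 0.01323 = 0.090435 m ≈ 0.0904 m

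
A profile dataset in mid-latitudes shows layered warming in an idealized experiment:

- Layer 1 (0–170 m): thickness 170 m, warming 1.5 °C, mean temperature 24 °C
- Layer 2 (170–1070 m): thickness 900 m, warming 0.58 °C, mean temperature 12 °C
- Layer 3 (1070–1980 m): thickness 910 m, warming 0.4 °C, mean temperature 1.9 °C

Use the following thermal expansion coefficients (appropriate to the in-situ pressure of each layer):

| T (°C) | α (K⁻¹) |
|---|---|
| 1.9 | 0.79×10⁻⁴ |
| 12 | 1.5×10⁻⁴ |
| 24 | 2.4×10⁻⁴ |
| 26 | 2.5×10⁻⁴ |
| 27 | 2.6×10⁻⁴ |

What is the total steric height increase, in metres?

Layer 1 at 24 °C → α = 2.4×10⁻⁴ K⁻¹
Layer 2 at 12 °C → α = 1.5×10⁻⁴ K⁻¹
Layer 3 at 1.9 °C → α = 0.79×10⁻⁴ K⁻¹
1.5 × 2.4×10⁻⁴ × 170 = 0.06120 m
900 × 0.58 × 1.5×10⁻⁴ = 0.07830 m
Layer 3: 0.79×10⁻⁴ × 0.4 × 910 = 0.028756 m
Δh = 0.06120 + 0.07830 + 0.028756 = 0.168256 m

about 0.168 m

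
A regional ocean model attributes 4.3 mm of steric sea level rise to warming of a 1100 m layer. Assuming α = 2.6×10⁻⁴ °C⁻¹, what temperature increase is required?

ΔT = Δh/(αH) = 0.0043 / (2.6×10⁻⁴ × 1100) ≈ 0.01503 K

0.0150 K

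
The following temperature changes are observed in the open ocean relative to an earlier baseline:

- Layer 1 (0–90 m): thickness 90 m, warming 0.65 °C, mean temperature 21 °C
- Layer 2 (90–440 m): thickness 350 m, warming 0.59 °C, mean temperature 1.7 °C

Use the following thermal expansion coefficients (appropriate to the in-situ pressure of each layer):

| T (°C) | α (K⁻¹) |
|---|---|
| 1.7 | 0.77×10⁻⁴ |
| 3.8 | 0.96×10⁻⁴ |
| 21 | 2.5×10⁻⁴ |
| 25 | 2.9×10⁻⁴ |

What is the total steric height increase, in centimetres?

Δh ≈ 3.1 cm

Layer 1 at 21 °C → α = 2.5×10⁻⁴ K⁻¹
Layer 2 at 1.7 °C → α = 0.77×10⁻⁴ K⁻¹
90 × 2.5×10⁻⁴ × 0.65 = 0.014625 m
Layer 2: 350 × 0.77×10⁻⁴ × 0.59 = 0.0159005 m
Δh = 0.014625 + 0.0159005 = 0.0305255 m ≈ 3.1 cm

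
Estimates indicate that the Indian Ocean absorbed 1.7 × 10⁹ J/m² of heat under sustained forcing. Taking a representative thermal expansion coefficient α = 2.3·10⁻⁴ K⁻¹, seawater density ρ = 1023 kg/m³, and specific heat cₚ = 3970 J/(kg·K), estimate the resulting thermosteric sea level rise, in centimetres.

Δh = αQ/(ρcₚ) = 2.3×10⁻⁴ × 1.7×10⁹ / (1023 × 3970) ≈ 0.096274 m

9.6 cm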